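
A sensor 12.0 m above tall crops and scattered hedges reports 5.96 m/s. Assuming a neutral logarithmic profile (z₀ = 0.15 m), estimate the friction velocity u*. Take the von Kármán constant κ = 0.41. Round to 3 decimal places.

Log law: V(z) = (u*/κ) · ln(z/z₀) ⇒ u* = κ · V / ln(z/z₀)
u* = 0.41 × 5.96 / ln(12.0/0.15) = 0.41 × 5.96 / 4.3820
   = 2.4436 / 4.3820 = 0.5576 m/s

u* ≈ 0.558 m/s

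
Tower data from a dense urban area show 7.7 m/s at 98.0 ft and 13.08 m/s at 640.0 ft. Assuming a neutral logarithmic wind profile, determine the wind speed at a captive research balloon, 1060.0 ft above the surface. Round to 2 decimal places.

Log law: V ∝ ln(z/z₀). From the pair, with r = V₁/V₂ = 0.58869,
ln z₀ = (ln z₁ − r·ln z₂)/(1 − r) = (4.5850 − 0.58869×6.4615)/0.41131 = 1.8993 → z₀ = 6.681 ft
V₃ = V₁ · ln(z₃/z₀)/ln(z₁/z₀) = 7.7 × 5.0668/2.6857 = 14.5266 m/s

14.53 m/s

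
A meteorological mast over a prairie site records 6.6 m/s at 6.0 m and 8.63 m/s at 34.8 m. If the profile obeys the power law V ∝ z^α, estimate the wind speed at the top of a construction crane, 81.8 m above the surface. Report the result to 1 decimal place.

9.8 m/s

First find α: α = ln(V₂/V₁)/ln(z₂/z₁) = ln(8.63/6.6)/ln(34.8/6.0) = 0.26817/1.75786 = 0.1526
Extrapolate from 34.8 m to 81.8 m: V₃ = 8.63 × (81.8/34.8)^0.1526 = 8.63 × 1.1393 = 9.8319 m/s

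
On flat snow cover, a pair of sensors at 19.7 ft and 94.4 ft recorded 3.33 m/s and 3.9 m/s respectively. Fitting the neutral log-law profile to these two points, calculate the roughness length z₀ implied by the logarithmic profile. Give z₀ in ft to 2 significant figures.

z₀ ≈ 0.0021 ft

Log law: V(z) ∝ ln(z/z₀). With r = V₁/V₂ = 3.33/3.9 = 0.85385,
r · ln(z₂/z₀) = ln(z₁/z₀) ⇒ ln z₀ = (ln z₁ − r·ln z₂)/(1 − r)
ln z₀ = (2.98062 − 0.85385×4.54754) / 0.14615 = -6.1735
z₀ = exp(-6.1735) = 0.002084 ft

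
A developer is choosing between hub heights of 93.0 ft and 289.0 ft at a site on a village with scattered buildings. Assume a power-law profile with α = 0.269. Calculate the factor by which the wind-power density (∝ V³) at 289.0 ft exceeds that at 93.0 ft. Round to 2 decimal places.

Speed ratio: V_B/V_A = (z_B/z_A)^α = (289.0/93.0)^0.269 = (3.1075)^0.269 = 1.35662
Power-density ratio: P_B/P_A = (V_B/V_A)³ = (1.35662)³ = 2.49677

2.50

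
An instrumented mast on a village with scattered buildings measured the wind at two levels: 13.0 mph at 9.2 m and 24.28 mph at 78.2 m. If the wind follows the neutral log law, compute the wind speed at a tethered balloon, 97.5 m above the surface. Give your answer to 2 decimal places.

25.44 mph

Log law: V ∝ ln(z/z₀). From the pair, with r = V₁/V₂ = 0.53542,
ln z₀ = (ln z₁ − r·ln z₂)/(1 − r) = (2.2192 − 0.53542×4.3593)/0.46458 = -0.2472 → z₀ = 0.7810 m
V₃ = V₁ · ln(z₃/z₀)/ln(z₁/z₀) = 13.0 × 4.8270/2.4664 = 25.4427 mph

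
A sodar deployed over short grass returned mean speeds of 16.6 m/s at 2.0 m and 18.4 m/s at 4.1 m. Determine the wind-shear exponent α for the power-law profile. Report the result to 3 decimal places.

α ≈ 0.143

Power law: V₂/V₁ = (z₂/z₁)^α ⇒ α = ln(V₂/V₁) / ln(z₂/z₁)
α = ln(18.4/16.6) / ln(4.1/2.0) = ln(1.1084) / ln(2.0500)
  = 0.10295 / 0.71784 = 0.14341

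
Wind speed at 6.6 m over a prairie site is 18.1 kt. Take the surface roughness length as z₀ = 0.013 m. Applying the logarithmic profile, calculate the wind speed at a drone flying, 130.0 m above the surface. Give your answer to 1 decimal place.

26.8 kt

Log law: V(z) ∝ ln(z/z₀), so V₂/V₁ = ln(z₂/z₀) / ln(z₁/z₀).
ln(130.0/0.013) = 9.2103, ln(6.6/0.013) = 6.2299
V₂ = 18.1 × 9.2103/6.2299 = 18.1 × 1.4784 = 26.7593 kt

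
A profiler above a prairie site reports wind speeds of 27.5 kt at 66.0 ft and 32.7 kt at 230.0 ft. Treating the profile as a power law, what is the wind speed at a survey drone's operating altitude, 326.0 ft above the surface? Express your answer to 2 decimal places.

34.32 kt

First find α: α = ln(V₂/V₁)/ln(z₂/z₁) = ln(32.7/27.5)/ln(230.0/66.0) = 0.17319/1.24842 = 0.1387
Extrapolate from 230.0 ft to 326.0 ft: V₃ = 32.7 × (326.0/230.0)^0.1387 = 32.7 × 1.0496 = 34.3213 kt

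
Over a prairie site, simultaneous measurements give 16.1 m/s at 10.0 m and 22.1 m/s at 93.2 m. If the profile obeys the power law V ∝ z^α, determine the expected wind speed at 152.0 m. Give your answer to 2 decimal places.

First find α: α = ln(V₂/V₁)/ln(z₂/z₁) = ln(22.1/16.1)/ln(93.2/10.0) = 0.31676/2.23216 = 0.1419
Extrapolate from 93.2 m to 152.0 m: V₃ = 22.1 × (152.0/93.2)^0.1419 = 22.1 × 1.0719 = 23.6885 m/s

23.69 m/s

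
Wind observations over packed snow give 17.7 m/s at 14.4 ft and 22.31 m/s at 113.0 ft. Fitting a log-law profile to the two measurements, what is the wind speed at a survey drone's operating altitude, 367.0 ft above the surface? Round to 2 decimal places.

Log law: V ∝ ln(z/z₀). From the pair, with r = V₁/V₂ = 0.79337,
ln z₀ = (ln z₁ − r·ln z₂)/(1 − r) = (2.6672 − 0.79337×4.7274)/0.20663 = -5.2427 → z₀ = 0.005286 ft
V₃ = V₁ · ln(z₃/z₀)/ln(z₁/z₀) = 17.7 × 11.1481/7.9099 = 24.9459 m/s

24.95 m/s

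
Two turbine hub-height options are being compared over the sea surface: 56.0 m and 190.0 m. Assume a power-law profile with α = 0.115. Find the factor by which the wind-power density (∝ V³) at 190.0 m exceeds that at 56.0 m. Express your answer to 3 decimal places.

Speed ratio: V_B/V_A = (z_B/z_A)^α = (190.0/56.0)^0.115 = (3.3929)^0.115 = 1.15084
Power-density ratio: P_B/P_A = (V_B/V_A)³ = (1.15084)³ = 1.52421

1.524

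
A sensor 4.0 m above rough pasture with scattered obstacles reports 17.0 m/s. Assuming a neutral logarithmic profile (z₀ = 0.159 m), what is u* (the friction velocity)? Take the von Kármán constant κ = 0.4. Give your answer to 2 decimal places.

u* ≈ 2.11 m/s

Log law: V(z) = (u*/κ) · ln(z/z₀) ⇒ u* = κ · V / ln(z/z₀)
u* = 0.4 × 17.0 / ln(4.0/0.159) = 0.4 × 17.0 / 3.2251
   = 6.8000 / 3.2251 = 2.1084 m/s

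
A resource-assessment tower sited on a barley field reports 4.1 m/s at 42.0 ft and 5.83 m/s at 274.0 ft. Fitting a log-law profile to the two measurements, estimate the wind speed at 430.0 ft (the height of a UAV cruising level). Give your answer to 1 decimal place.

Log law: V ∝ ln(z/z₀). From the pair, with r = V₁/V₂ = 0.70326,
ln z₀ = (ln z₁ − r·ln z₂)/(1 − r) = (3.7377 − 0.70326×5.6131)/0.29674 = -0.7071 → z₀ = 0.4931 ft
V₃ = V₁ · ln(z₃/z₀)/ln(z₁/z₀) = 4.1 × 6.7708/4.4447 = 6.2457 m/s

6.2 m/s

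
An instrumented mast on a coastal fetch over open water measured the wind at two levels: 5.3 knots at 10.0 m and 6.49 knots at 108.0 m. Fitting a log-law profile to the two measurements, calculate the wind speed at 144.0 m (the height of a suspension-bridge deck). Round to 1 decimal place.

6.6 knots

Log law: V ∝ ln(z/z₀). From the pair, with r = V₁/V₂ = 0.81664,
ln z₀ = (ln z₁ − r·ln z₂)/(1 − r) = (2.3026 − 0.81664×4.6821)/0.18336 = -8.2954 → z₀ = 0.0002497 m
V₃ = V₁ · ln(z₃/z₀)/ln(z₁/z₀) = 5.3 × 13.2652/10.5980 = 6.6339 knots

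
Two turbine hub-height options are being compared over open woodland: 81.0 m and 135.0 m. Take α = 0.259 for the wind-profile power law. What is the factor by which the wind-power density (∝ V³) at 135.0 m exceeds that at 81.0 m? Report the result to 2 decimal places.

1.49

Speed ratio: V_B/V_A = (z_B/z_A)^α = (135.0/81.0)^0.259 = (1.6667)^0.259 = 1.14146
Power-density ratio: P_B/P_A = (V_B/V_A)³ = (1.14146)³ = 1.48722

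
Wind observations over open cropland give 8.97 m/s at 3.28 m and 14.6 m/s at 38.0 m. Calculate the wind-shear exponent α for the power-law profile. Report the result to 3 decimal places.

Power law: V₂/V₁ = (z₂/z₁)^α ⇒ α = ln(V₂/V₁) / ln(z₂/z₁)
α = ln(14.6/8.97) / ln(38.0/3.28) = ln(1.6276) / ln(11.5854)
  = 0.48714 / 2.44974 = 0.19885

α ≈ 0.199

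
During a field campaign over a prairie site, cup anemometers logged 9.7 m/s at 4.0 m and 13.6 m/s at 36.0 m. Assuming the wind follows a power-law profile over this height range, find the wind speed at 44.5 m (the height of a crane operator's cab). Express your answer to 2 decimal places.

First find α: α = ln(V₂/V₁)/ln(z₂/z₁) = ln(13.6/9.7)/ln(36.0/4.0) = 0.33794/2.19722 = 0.1538
Extrapolate from 36.0 m to 44.5 m: V₃ = 13.6 × (44.5/36.0)^0.1538 = 13.6 × 1.0331 = 14.0507 m/s

14.05 m/s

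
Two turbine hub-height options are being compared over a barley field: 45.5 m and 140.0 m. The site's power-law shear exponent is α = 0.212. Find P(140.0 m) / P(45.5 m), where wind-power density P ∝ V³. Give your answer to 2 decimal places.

2.04

Speed ratio: V_B/V_A = (z_B/z_A)^α = (140.0/45.5)^0.212 = (3.0769)^0.212 = 1.26906
Power-density ratio: P_B/P_A = (V_B/V_A)³ = (1.26906)³ = 2.04382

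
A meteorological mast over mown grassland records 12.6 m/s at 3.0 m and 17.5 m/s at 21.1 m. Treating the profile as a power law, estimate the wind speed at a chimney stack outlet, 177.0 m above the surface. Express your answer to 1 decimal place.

First find α: α = ln(V₂/V₁)/ln(z₂/z₁) = ln(17.5/12.6)/ln(21.1/3.0) = 0.32850/1.95066 = 0.1684
Extrapolate from 21.1 m to 177.0 m: V₃ = 17.5 × (177.0/21.1)^0.1684 = 17.5 × 1.4307 = 25.0377 m/s

25.0 m/s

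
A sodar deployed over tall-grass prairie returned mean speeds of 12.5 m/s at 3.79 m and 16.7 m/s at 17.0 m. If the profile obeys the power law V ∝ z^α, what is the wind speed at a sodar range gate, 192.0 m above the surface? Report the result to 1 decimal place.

First find α: α = ln(V₂/V₁)/ln(z₂/z₁) = ln(16.7/12.5)/ln(17.0/3.79) = 0.28968/1.50085 = 0.1930
Extrapolate from 17.0 m to 192.0 m: V₃ = 16.7 × (192.0/17.0)^0.1930 = 16.7 × 1.5967 = 26.6642 m/s

26.7 m/s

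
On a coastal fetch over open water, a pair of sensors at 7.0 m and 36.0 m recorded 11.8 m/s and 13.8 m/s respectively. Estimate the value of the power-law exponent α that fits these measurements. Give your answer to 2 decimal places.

Power law: V₂/V₁ = (z₂/z₁)^α ⇒ α = ln(V₂/V₁) / ln(z₂/z₁)
α = ln(13.8/11.8) / ln(36.0/7.0) = ln(1.1695) / ln(5.1429)
  = 0.15657 / 1.63761 = 0.09561

α ≈ 0.10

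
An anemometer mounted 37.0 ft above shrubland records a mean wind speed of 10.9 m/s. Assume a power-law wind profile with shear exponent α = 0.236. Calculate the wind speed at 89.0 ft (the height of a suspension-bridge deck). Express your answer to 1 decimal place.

13.4 m/s

Power-law profile: V₂ = V₁ · (z₂/z₁)^α
V₂ = 10.9 × (89.0/37.0)^0.236 = 10.9 × (2.4054)^0.236
    = 10.9 × 1.2302 = 13.4087 m/s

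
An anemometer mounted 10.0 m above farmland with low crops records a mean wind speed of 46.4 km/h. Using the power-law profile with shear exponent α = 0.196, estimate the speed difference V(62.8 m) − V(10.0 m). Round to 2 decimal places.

20.11 km/h

Power law: V₂ = V₁ · (z₂/z₁)^α = 46.4 × (6.2800)^0.196 = 66.5148 km/h
ΔV = 66.5148 − 46.4 = 20.1148 km/h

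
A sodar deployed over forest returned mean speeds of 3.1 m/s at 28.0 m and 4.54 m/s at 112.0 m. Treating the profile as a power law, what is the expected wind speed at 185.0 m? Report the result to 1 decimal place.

5.2 m/s

First find α: α = ln(V₂/V₁)/ln(z₂/z₁) = ln(4.54/3.1)/ln(112.0/28.0) = 0.38152/1.38629 = 0.2752
Extrapolate from 112.0 m to 185.0 m: V₃ = 4.54 × (185.0/112.0)^0.2752 = 4.54 × 1.1481 = 5.2124 m/s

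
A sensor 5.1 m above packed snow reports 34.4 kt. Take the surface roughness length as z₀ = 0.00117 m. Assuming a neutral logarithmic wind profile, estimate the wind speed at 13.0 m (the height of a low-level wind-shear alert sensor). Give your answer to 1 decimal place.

Log law: V(z) ∝ ln(z/z₀), so V₂/V₁ = ln(z₂/z₀) / ln(z₁/z₀).
ln(13.0/0.00117) = 9.3157, ln(5.1/0.00117) = 8.3800
V₂ = 34.4 × 9.3157/8.3800 = 34.4 × 1.1117 = 38.2411 kt

38.2 kt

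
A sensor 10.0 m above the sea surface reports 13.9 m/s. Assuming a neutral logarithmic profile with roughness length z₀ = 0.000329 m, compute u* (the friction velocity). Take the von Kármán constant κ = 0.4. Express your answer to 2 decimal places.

u* ≈ 0.54 m/s

Log law: V(z) = (u*/κ) · ln(z/z₀) ⇒ u* = κ · V / ln(z/z₀)
u* = 0.4 × 13.9 / ln(10.0/0.000329) = 0.4 × 13.9 / 10.3220
   = 5.5600 / 10.3220 = 0.5387 m/s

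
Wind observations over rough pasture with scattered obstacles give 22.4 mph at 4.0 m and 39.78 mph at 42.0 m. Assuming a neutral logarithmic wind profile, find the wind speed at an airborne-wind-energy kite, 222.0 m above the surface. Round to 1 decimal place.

52.1 mph

Log law: V ∝ ln(z/z₀). From the pair, with r = V₁/V₂ = 0.56310,
ln z₀ = (ln z₁ − r·ln z₂)/(1 − r) = (1.3863 − 0.56310×3.7377)/0.43690 = -1.6442 → z₀ = 0.1932 m
V₃ = V₁ · ln(z₃/z₀)/ln(z₁/z₀) = 22.4 × 7.0469/3.0305 = 52.0868 mph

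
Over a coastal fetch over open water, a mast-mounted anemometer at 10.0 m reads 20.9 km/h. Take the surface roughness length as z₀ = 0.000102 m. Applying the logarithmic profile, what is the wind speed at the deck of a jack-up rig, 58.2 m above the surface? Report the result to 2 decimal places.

24.10 km/h

Log law: V(z) ∝ ln(z/z₀), so V₂/V₁ = ln(z₂/z₀) / ln(z₁/z₀).
ln(58.2/0.000102) = 13.2544, ln(10.0/0.000102) = 11.4931
V₂ = 20.9 × 13.2544/11.4931 = 20.9 × 1.1532 = 24.1029 km/h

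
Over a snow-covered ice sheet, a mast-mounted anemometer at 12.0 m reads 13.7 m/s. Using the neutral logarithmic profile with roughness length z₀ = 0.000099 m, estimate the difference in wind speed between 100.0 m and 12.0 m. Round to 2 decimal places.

Log law: V₂ = V₁ · ln(z₂/z₀)/ln(z₁/z₀) = 13.7 × 13.8256/11.7053 = 16.1816 m/s
ΔV = 16.1816 − 13.7 = 2.4816 m/s

2.48 m/s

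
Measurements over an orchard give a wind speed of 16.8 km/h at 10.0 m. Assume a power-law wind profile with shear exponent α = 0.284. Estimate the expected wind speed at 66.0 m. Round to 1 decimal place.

Power-law profile: V₂ = V₁ · (z₂/z₁)^α
V₂ = 16.8 × (66.0/10.0)^0.284 = 16.8 × (6.6000)^0.284
    = 16.8 × 1.7090 = 28.7118 km/h

28.7 km/h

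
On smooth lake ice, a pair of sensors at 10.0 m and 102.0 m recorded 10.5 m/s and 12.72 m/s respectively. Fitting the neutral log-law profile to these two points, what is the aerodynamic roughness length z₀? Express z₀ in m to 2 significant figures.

Log law: V(z) ∝ ln(z/z₀). With r = V₁/V₂ = 10.5/12.72 = 0.82547,
r · ln(z₂/z₀) = ln(z₁/z₀) ⇒ ln z₀ = (ln z₁ − r·ln z₂)/(1 − r)
ln z₀ = (2.30259 − 0.82547×4.62497) / 0.17453 = -8.6817
z₀ = exp(-8.6817) = 0.0001697 m

z₀ ≈ 0.00017 m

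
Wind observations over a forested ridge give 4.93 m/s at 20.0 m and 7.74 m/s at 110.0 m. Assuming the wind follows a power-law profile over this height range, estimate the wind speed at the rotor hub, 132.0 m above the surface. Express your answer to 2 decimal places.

8.12 m/s

First find α: α = ln(V₂/V₁)/ln(z₂/z₁) = ln(7.74/4.93)/ln(110.0/20.0) = 0.45106/1.70475 = 0.2646
Extrapolate from 110.0 m to 132.0 m: V₃ = 7.74 × (132.0/110.0)^0.2646 = 7.74 × 1.0494 = 8.1225 m/s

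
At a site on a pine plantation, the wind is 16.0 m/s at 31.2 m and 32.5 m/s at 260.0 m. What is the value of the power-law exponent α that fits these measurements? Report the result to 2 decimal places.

α ≈ 0.33

Power law: V₂/V₁ = (z₂/z₁)^α ⇒ α = ln(V₂/V₁) / ln(z₂/z₁)
α = ln(32.5/16.0) / ln(260.0/31.2) = ln(2.0312) / ln(8.3333)
  = 0.70865 / 2.12026 = 0.33423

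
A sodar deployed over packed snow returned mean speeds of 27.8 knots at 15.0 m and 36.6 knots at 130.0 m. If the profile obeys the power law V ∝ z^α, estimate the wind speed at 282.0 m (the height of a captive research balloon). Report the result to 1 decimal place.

First find α: α = ln(V₂/V₁)/ln(z₂/z₁) = ln(36.6/27.8)/ln(130.0/15.0) = 0.27501/2.15948 = 0.1274
Extrapolate from 130.0 m to 282.0 m: V₃ = 36.6 × (282.0/130.0)^0.1274 = 36.6 × 1.1036 = 40.3934 knots

40.4 knots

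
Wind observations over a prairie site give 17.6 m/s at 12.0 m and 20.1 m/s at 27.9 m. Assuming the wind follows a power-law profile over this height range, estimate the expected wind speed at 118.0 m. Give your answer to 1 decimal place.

25.2 m/s

First find α: α = ln(V₂/V₁)/ln(z₂/z₁) = ln(20.1/17.6)/ln(27.9/12.0) = 0.13282/0.84372 = 0.1574
Extrapolate from 27.9 m to 118.0 m: V₃ = 20.1 × (118.0/27.9)^0.1574 = 20.1 × 1.2548 = 25.2224 m/s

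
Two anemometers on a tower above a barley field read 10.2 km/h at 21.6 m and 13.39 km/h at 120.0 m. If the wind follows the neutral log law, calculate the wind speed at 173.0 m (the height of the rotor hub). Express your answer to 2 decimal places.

Log law: V ∝ ln(z/z₀). From the pair, with r = V₁/V₂ = 0.76176,
ln z₀ = (ln z₁ − r·ln z₂)/(1 − r) = (3.0727 − 0.76176×4.7875)/0.23824 = -2.4104 → z₀ = 0.08978 m
V₃ = V₁ · ln(z₃/z₀)/ln(z₁/z₀) = 10.2 × 7.5637/5.4831 = 14.0705 km/h

14.07 km/h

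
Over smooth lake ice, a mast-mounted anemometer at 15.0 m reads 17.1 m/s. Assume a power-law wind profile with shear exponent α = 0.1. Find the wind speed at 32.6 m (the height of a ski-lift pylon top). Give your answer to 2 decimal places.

Power-law profile: V₂ = V₁ · (z₂/z₁)^α
V₂ = 17.1 × (32.6/15.0)^0.1 = 17.1 × (2.1733)^0.1
    = 17.1 × 1.0807 = 18.4803 m/s

18.48 m/s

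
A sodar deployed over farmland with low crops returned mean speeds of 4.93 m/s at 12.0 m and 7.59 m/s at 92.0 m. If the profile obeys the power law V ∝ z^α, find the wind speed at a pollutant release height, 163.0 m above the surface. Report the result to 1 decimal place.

8.6 m/s

First find α: α = ln(V₂/V₁)/ln(z₂/z₁) = ln(7.59/4.93)/ln(92.0/12.0) = 0.43149/2.03688 = 0.2118
Extrapolate from 92.0 m to 163.0 m: V₃ = 7.59 × (163.0/92.0)^0.2118 = 7.59 × 1.1288 = 8.5677 m/s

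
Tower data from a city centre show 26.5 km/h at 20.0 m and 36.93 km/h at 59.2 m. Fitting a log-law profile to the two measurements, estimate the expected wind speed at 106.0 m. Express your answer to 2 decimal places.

Log law: V ∝ ln(z/z₀). From the pair, with r = V₁/V₂ = 0.71757,
ln z₀ = (ln z₁ − r·ln z₂)/(1 − r) = (2.9957 − 0.71757×4.0809)/0.28243 = 0.2385 → z₀ = 1.269 m
V₃ = V₁ · ln(z₃/z₀)/ln(z₁/z₀) = 26.5 × 4.4249/2.7572 = 42.5287 km/h

42.53 km/h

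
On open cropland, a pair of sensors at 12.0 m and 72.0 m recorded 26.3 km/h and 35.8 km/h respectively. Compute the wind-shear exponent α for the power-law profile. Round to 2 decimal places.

α ≈ 0.17

Power law: V₂/V₁ = (z₂/z₁)^α ⇒ α = ln(V₂/V₁) / ln(z₂/z₁)
α = ln(35.8/26.3) / ln(72.0/12.0) = ln(1.3612) / ln(6.0000)
  = 0.30838 / 1.79176 = 0.17211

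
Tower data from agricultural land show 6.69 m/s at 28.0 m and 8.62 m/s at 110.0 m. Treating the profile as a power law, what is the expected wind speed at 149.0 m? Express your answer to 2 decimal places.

First find α: α = ln(V₂/V₁)/ln(z₂/z₁) = ln(8.62/6.69)/ln(110.0/28.0) = 0.25347/1.36828 = 0.1852
Extrapolate from 110.0 m to 149.0 m: V₃ = 8.62 × (149.0/110.0)^0.1852 = 8.62 × 1.0578 = 9.1185 m/s

9.12 m/s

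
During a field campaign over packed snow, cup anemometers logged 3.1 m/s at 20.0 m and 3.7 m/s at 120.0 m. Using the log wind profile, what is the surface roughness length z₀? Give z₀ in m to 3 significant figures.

Log law: V(z) ∝ ln(z/z₀). With r = V₁/V₂ = 3.1/3.7 = 0.83784,
r · ln(z₂/z₀) = ln(z₁/z₀) ⇒ ln z₀ = (ln z₁ − r·ln z₂)/(1 − r)
ln z₀ = (2.99573 − 0.83784×4.78749) / 0.16216 = -6.2617
z₀ = exp(-6.2617) = 0.001908 m

z₀ ≈ 0.00191 m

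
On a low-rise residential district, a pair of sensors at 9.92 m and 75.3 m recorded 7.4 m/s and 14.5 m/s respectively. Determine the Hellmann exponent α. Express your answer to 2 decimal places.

α ≈ 0.33

Power law: V₂/V₁ = (z₂/z₁)^α ⇒ α = ln(V₂/V₁) / ln(z₂/z₁)
α = ln(14.5/7.4) / ln(75.3/9.92) = ln(1.9595) / ln(7.5907)
  = 0.67267 / 2.02693 = 0.33187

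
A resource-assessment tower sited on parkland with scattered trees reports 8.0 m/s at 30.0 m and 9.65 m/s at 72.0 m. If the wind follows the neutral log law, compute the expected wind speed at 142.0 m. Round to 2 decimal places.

Log law: V ∝ ln(z/z₀). From the pair, with r = V₁/V₂ = 0.82902,
ln z₀ = (ln z₁ − r·ln z₂)/(1 − r) = (3.4012 − 0.82902×4.2767)/0.17098 = -0.8435 → z₀ = 0.4302 m
V₃ = V₁ · ln(z₃/z₀)/ln(z₁/z₀) = 8.0 × 5.7993/4.2447 = 10.9300 m/s

10.93 m/s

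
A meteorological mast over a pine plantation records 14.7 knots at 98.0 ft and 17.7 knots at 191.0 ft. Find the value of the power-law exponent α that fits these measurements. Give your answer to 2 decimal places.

α ≈ 0.28

Power law: V₂/V₁ = (z₂/z₁)^α ⇒ α = ln(V₂/V₁) / ln(z₂/z₁)
α = ln(17.7/14.7) / ln(191.0/98.0) = ln(1.2041) / ln(1.9490)
  = 0.18572 / 0.66731 = 0.27831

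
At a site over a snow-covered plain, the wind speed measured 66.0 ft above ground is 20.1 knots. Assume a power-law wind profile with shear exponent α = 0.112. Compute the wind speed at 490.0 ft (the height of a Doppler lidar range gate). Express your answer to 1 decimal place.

Power-law profile: V₂ = V₁ · (z₂/z₁)^α
V₂ = 20.1 × (490.0/66.0)^0.112 = 20.1 × (7.4242)^0.112
    = 20.1 × 1.2517 = 25.1599 knots

25.2 knots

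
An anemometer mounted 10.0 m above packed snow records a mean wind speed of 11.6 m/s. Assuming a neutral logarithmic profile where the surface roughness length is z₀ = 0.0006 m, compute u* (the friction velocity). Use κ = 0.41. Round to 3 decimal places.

u* ≈ 0.489 m/s

Log law: V(z) = (u*/κ) · ln(z/z₀) ⇒ u* = κ · V / ln(z/z₀)
u* = 0.41 × 11.6 / ln(10.0/0.0006) = 0.41 × 11.6 / 9.7212
   = 4.7560 / 9.7212 = 0.4892 m/s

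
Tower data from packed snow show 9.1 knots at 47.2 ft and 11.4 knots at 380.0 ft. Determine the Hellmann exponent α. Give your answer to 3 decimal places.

Power law: V₂/V₁ = (z₂/z₁)^α ⇒ α = ln(V₂/V₁) / ln(z₂/z₁)
α = ln(11.4/9.1) / ln(380.0/47.2) = ln(1.2527) / ln(8.0508)
  = 0.22534 / 2.08578 = 0.10804

α ≈ 0.108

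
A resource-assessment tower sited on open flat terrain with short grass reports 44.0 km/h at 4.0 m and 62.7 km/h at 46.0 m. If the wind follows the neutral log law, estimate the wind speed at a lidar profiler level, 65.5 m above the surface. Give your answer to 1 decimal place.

Log law: V ∝ ln(z/z₀). From the pair, with r = V₁/V₂ = 0.70175,
ln z₀ = (ln z₁ − r·ln z₂)/(1 − r) = (1.3863 − 0.70175×3.8286)/0.29825 = -4.3604 → z₀ = 0.01277 m
V₃ = V₁ · ln(z₃/z₀)/ln(z₁/z₀) = 44.0 × 8.5425/5.7467 = 65.4059 km/h

65.4 km/h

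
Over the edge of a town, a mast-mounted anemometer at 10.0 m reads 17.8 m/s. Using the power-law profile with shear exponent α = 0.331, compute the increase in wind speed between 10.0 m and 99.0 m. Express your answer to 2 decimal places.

Power law: V₂ = V₁ · (z₂/z₁)^α = 17.8 × (9.9000)^0.331 = 38.0168 m/s
ΔV = 38.0168 − 17.8 = 20.2168 m/s

20.22 m/s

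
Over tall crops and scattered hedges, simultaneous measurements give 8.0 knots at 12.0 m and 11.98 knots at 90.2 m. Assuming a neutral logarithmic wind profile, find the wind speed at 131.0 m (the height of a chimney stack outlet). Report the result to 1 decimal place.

Log law: V ∝ ln(z/z₀). From the pair, with r = V₁/V₂ = 0.66778,
ln z₀ = (ln z₁ − r·ln z₂)/(1 − r) = (2.4849 − 0.66778×4.5020)/0.33222 = -1.5696 → z₀ = 0.2081 m
V₃ = V₁ · ln(z₃/z₀)/ln(z₁/z₀) = 8.0 × 6.4448/4.0545 = 12.7163 knots

12.7 knots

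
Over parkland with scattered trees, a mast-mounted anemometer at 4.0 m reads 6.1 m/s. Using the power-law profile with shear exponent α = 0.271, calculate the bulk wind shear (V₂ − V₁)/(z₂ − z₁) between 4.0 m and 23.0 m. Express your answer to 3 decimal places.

0.195 m/s/m

Power law: V₂ = V₁ · (z₂/z₁)^α = 6.1 × (5.7500)^0.271 = 9.7994 m/s
ΔV/Δz = (9.7994 − 6.1)/(23.0 − 4.0) = 3.6994/19.0000 = 0.19471 m/s/m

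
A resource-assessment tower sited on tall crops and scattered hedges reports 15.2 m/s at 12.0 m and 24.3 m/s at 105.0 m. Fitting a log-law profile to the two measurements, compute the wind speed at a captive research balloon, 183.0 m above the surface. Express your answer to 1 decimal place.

Log law: V ∝ ln(z/z₀). From the pair, with r = V₁/V₂ = 0.62551,
ln z₀ = (ln z₁ − r·ln z₂)/(1 − r) = (2.4849 − 0.62551×4.6540)/0.37449 = -1.1381 → z₀ = 0.3204 m
V₃ = V₁ · ln(z₃/z₀)/ln(z₁/z₀) = 15.2 × 6.3476/3.6230 = 26.6306 m/s

26.6 m/s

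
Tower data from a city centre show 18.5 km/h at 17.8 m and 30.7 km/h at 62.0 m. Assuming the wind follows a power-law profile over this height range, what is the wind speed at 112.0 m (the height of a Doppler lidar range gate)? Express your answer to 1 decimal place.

First find α: α = ln(V₂/V₁)/ln(z₂/z₁) = ln(30.7/18.5)/ln(62.0/17.8) = 0.50649/1.24794 = 0.4059
Extrapolate from 62.0 m to 112.0 m: V₃ = 30.7 × (112.0/62.0)^0.4059 = 30.7 × 1.2713 = 39.0279 km/h

39.0 km/h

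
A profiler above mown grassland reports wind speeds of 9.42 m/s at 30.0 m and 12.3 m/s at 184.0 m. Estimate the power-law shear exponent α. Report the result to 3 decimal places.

α ≈ 0.147

Power law: V₂/V₁ = (z₂/z₁)^α ⇒ α = ln(V₂/V₁) / ln(z₂/z₁)
α = ln(12.3/9.42) / ln(184.0/30.0) = ln(1.3057) / ln(6.1333)
  = 0.26676 / 1.81374 = 0.14708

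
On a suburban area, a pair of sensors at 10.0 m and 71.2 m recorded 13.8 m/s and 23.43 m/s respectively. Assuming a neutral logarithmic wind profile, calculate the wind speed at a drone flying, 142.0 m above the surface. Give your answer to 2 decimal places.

26.82 m/s

Log law: V ∝ ln(z/z₀). From the pair, with r = V₁/V₂ = 0.58899,
ln z₀ = (ln z₁ − r·ln z₂)/(1 − r) = (2.3026 − 0.58899×4.2655)/0.41101 = -0.5103 → z₀ = 0.6003 m
V₃ = V₁ · ln(z₃/z₀)/ln(z₁/z₀) = 13.8 × 5.4661/2.8129 = 26.8168 m/s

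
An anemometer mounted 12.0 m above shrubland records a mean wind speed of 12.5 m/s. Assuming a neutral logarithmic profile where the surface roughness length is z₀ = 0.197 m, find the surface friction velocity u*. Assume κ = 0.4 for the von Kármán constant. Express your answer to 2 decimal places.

Log law: V(z) = (u*/κ) · ln(z/z₀) ⇒ u* = κ · V / ln(z/z₀)
u* = 0.4 × 12.5 / ln(12.0/0.197) = 0.4 × 12.5 / 4.1095
   = 5.0000 / 4.1095 = 1.2167 m/s

u* ≈ 1.22 m/s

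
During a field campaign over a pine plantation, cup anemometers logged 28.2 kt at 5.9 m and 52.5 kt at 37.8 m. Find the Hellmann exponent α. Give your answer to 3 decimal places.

Power law: V₂/V₁ = (z₂/z₁)^α ⇒ α = ln(V₂/V₁) / ln(z₂/z₁)
α = ln(52.5/28.2) / ln(37.8/5.9) = ln(1.8617) / ln(6.4068)
  = 0.62149 / 1.85736 = 0.33461

α ≈ 0.335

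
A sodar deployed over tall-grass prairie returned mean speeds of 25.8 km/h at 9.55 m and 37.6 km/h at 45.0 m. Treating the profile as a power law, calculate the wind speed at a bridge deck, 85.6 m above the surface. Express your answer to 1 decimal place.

First find α: α = ln(V₂/V₁)/ln(z₂/z₁) = ln(37.6/25.8)/ln(45.0/9.55) = 0.37663/1.55012 = 0.2430
Extrapolate from 45.0 m to 85.6 m: V₃ = 37.6 × (85.6/45.0)^0.2430 = 37.6 × 1.1691 = 43.9581 km/h

44.0 km/h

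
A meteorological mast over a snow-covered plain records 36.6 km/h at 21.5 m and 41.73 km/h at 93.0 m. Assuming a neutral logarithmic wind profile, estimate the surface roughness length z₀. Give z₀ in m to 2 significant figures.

z₀ ≈ 0.00062 m

Log law: V(z) ∝ ln(z/z₀). With r = V₁/V₂ = 36.6/41.73 = 0.87707,
r · ln(z₂/z₀) = ln(z₁/z₀) ⇒ ln z₀ = (ln z₁ − r·ln z₂)/(1 − r)
ln z₀ = (3.06805 − 0.87707×4.53260) / 0.12293 = -7.3808
z₀ = exp(-7.3808) = 0.0006231 m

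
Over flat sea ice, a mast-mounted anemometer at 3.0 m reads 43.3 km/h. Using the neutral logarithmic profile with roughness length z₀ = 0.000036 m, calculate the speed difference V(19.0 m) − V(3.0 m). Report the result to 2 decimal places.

Log law: V₂ = V₁ · ln(z₂/z₀)/ln(z₁/z₀) = 43.3 × 13.1764/11.3306 = 50.3538 km/h
ΔV = 50.3538 − 43.3 = 7.0538 km/h

7.05 km/h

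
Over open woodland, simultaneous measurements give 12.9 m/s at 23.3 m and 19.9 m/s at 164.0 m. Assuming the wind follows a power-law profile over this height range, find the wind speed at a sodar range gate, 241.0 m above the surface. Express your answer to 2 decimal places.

First find α: α = ln(V₂/V₁)/ln(z₂/z₁) = ln(19.9/12.9)/ln(164.0/23.3) = 0.43349/1.95141 = 0.2221
Extrapolate from 164.0 m to 241.0 m: V₃ = 19.9 × (241.0/164.0)^0.2221 = 19.9 × 1.0893 = 21.6765 m/s

21.68 m/s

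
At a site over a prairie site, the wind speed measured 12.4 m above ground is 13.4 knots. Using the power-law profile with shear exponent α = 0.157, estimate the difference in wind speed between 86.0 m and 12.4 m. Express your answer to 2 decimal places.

4.76 knots

Power law: V₂ = V₁ · (z₂/z₁)^α = 13.4 × (6.9355)^0.157 = 18.1616 knots
ΔV = 18.1616 − 13.4 = 4.7616 knots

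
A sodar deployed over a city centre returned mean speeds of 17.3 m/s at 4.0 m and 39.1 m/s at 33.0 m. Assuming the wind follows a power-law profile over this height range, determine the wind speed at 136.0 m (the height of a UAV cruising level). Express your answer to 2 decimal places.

67.58 m/s

First find α: α = ln(V₂/V₁)/ln(z₂/z₁) = ln(39.1/17.3)/ln(33.0/4.0) = 0.81542/2.11021 = 0.3864
Extrapolate from 33.0 m to 136.0 m: V₃ = 39.1 × (136.0/33.0)^0.3864 = 39.1 × 1.7284 = 67.5820 m/s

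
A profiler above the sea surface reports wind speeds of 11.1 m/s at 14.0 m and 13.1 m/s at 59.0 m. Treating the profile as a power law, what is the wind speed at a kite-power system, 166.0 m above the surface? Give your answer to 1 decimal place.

14.8 m/s

First find α: α = ln(V₂/V₁)/ln(z₂/z₁) = ln(13.1/11.1)/ln(59.0/14.0) = 0.16567/1.43848 = 0.1152
Extrapolate from 59.0 m to 166.0 m: V₃ = 13.1 × (166.0/59.0)^0.1152 = 13.1 × 1.1265 = 14.7574 m/s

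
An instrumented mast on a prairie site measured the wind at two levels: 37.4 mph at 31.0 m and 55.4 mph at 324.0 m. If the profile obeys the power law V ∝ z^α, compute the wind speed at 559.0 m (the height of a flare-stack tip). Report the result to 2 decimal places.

60.70 mph

First find α: α = ln(V₂/V₁)/ln(z₂/z₁) = ln(55.4/37.4)/ln(324.0/31.0) = 0.39291/2.34676 = 0.1674
Extrapolate from 324.0 m to 559.0 m: V₃ = 55.4 × (559.0/324.0)^0.1674 = 55.4 × 1.0956 = 60.6970 mph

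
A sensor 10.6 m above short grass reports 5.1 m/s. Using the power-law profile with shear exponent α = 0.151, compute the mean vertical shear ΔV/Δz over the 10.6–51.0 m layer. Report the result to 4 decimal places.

Power law: V₂ = V₁ · (z₂/z₁)^α = 5.1 × (4.8113)^0.151 = 6.4654 m/s
ΔV/Δz = (6.4654 − 5.1)/(51.0 − 10.6) = 1.3654/40.4000 = 0.03380 m/s/m

0.0338 m/s/m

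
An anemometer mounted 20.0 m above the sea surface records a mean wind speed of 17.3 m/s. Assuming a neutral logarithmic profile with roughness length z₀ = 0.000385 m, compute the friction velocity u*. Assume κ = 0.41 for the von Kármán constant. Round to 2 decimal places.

Log law: V(z) = (u*/κ) · ln(z/z₀) ⇒ u* = κ · V / ln(z/z₀)
u* = 0.41 × 17.3 / ln(20.0/0.000385) = 0.41 × 17.3 / 10.8580
   = 7.0930 / 10.8580 = 0.6533 m/s

u* ≈ 0.65 m/s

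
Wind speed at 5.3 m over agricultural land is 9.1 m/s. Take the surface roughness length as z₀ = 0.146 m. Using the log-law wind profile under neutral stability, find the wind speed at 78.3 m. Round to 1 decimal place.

15.9 m/s

Log law: V(z) ∝ ln(z/z₀), so V₂/V₁ = ln(z₂/z₀) / ln(z₁/z₀).
ln(78.3/0.146) = 6.2847, ln(5.3/0.146) = 3.5919
V₂ = 9.1 × 6.2847/3.5919 = 9.1 × 1.7497 = 15.9223 m/s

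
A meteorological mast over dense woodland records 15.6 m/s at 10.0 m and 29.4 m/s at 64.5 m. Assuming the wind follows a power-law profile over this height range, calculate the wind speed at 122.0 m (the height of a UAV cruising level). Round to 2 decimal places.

36.51 m/s

First find α: α = ln(V₂/V₁)/ln(z₂/z₁) = ln(29.4/15.6)/ln(64.5/10.0) = 0.63372/1.86408 = 0.3400
Extrapolate from 64.5 m to 122.0 m: V₃ = 29.4 × (122.0/64.5)^0.3400 = 29.4 × 1.2419 = 36.5132 m/s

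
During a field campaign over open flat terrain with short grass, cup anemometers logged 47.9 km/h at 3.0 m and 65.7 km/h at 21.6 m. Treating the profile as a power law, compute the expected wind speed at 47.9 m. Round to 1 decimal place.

First find α: α = ln(V₂/V₁)/ln(z₂/z₁) = ln(65.7/47.9)/ln(21.6/3.0) = 0.31598/1.97408 = 0.1601
Extrapolate from 21.6 m to 47.9 m: V₃ = 65.7 × (47.9/21.6)^0.1601 = 65.7 × 1.1360 = 74.6327 km/h

74.6 km/h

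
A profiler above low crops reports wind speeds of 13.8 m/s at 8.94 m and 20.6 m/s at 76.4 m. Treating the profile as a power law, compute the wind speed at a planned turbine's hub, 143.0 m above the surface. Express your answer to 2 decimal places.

23.16 m/s

First find α: α = ln(V₂/V₁)/ln(z₂/z₁) = ln(20.6/13.8)/ln(76.4/8.94) = 0.40062/2.14545 = 0.1867
Extrapolate from 76.4 m to 143.0 m: V₃ = 20.6 × (143.0/76.4)^0.1867 = 20.6 × 1.1242 = 23.1581 m/s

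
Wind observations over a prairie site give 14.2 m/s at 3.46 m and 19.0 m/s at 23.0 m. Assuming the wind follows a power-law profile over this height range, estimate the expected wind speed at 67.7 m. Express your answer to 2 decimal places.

22.43 m/s

First find α: α = ln(V₂/V₁)/ln(z₂/z₁) = ln(19.0/14.2)/ln(23.0/3.46) = 0.29120/1.89423 = 0.1537
Extrapolate from 23.0 m to 67.7 m: V₃ = 19.0 × (67.7/23.0)^0.1537 = 19.0 × 1.1805 = 22.4301 m/s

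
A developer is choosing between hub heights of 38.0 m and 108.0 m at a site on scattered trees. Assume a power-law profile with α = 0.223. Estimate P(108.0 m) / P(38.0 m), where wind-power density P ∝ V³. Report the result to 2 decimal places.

2.01

Speed ratio: V_B/V_A = (z_B/z_A)^α = (108.0/38.0)^0.223 = (2.8421)^0.223 = 1.26230
Power-density ratio: P_B/P_A = (V_B/V_A)³ = (1.26230)³ = 2.01134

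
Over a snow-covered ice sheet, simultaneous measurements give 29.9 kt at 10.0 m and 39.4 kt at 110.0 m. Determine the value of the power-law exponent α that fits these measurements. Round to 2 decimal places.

Power law: V₂/V₁ = (z₂/z₁)^α ⇒ α = ln(V₂/V₁) / ln(z₂/z₁)
α = ln(39.4/29.9) / ln(110.0/10.0) = ln(1.3177) / ln(11.0000)
  = 0.27591 / 2.39790 = 0.11506

α ≈ 0.12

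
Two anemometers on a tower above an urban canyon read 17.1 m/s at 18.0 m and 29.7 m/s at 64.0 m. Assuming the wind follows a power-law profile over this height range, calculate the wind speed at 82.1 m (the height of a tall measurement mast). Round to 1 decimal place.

33.1 m/s

First find α: α = ln(V₂/V₁)/ln(z₂/z₁) = ln(29.7/17.1)/ln(64.0/18.0) = 0.55207/1.26851 = 0.4352
Extrapolate from 64.0 m to 82.1 m: V₃ = 29.7 × (82.1/64.0)^0.4352 = 29.7 × 1.1145 = 33.1002 m/s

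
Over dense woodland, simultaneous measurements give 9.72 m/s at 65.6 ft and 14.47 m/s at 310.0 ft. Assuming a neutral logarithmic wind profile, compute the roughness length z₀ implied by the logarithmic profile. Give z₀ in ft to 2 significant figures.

Log law: V(z) ∝ ln(z/z₀). With r = V₁/V₂ = 9.72/14.47 = 0.67173,
r · ln(z₂/z₀) = ln(z₁/z₀) ⇒ ln z₀ = (ln z₁ − r·ln z₂)/(1 − r)
ln z₀ = (4.18358 − 0.67173×5.73657) / 0.32827 = 1.0057
z₀ = exp(1.0057) = 2.734 ft

z₀ ≈ 2.7 ft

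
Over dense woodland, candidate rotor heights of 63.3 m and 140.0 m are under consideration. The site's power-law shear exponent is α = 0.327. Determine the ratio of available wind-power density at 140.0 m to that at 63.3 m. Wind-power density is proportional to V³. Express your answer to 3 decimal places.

2.179

Speed ratio: V_B/V_A = (z_B/z_A)^α = (140.0/63.3)^0.327 = (2.2117)^0.327 = 1.29636
Power-density ratio: P_B/P_A = (V_B/V_A)³ = (1.29636)³ = 2.17859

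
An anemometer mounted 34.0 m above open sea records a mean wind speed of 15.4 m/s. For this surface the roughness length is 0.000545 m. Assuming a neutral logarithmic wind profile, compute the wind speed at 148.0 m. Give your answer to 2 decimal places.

Log law: V(z) ∝ ln(z/z₀), so V₂/V₁ = ln(z₂/z₀) / ln(z₁/z₀).
ln(148.0/0.000545) = 12.5119, ln(34.0/0.000545) = 11.0411
V₂ = 15.4 × 12.5119/11.0411 = 15.4 × 1.1332 = 17.4515 m/s

17.45 m/s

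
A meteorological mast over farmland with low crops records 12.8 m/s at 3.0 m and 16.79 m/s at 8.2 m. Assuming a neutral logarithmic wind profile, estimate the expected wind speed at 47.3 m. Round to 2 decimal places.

23.74 m/s

Log law: V ∝ ln(z/z₀). From the pair, with r = V₁/V₂ = 0.76236,
ln z₀ = (ln z₁ − r·ln z₂)/(1 − r) = (1.0986 − 0.76236×2.1041)/0.23764 = -2.1271 → z₀ = 0.1192 m
V₃ = V₁ · ln(z₃/z₀)/ln(z₁/z₀) = 12.8 × 5.9836/3.2257 = 23.7436 m/s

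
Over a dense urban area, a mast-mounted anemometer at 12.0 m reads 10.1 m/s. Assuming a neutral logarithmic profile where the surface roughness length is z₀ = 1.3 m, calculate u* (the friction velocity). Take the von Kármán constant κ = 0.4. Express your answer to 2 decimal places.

u* ≈ 1.82 m/s

Log law: V(z) = (u*/κ) · ln(z/z₀) ⇒ u* = κ · V / ln(z/z₀)
u* = 0.4 × 10.1 / ln(12.0/1.3) = 0.4 × 10.1 / 2.2225
   = 4.0400 / 2.2225 = 1.8177 m/s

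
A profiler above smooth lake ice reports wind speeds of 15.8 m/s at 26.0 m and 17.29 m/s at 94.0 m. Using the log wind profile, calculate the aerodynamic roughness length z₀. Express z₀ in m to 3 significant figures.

z₀ ≈ 0.0000314 m

Log law: V(z) ∝ ln(z/z₀). With r = V₁/V₂ = 15.8/17.29 = 0.91382,
r · ln(z₂/z₀) = ln(z₁/z₀) ⇒ ln z₀ = (ln z₁ − r·ln z₂)/(1 − r)
ln z₀ = (3.25810 − 0.91382×4.54329) / 0.08618 = -10.3702
z₀ = exp(-10.3702) = 0.00003135 m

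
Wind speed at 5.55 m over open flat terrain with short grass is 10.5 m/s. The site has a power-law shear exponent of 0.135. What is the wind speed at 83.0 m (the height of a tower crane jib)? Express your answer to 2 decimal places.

Power-law profile: V₂ = V₁ · (z₂/z₁)^α
V₂ = 10.5 × (83.0/5.55)^0.135 = 10.5 × (14.9550)^0.135
    = 10.5 × 1.4408 = 15.1281 m/s

15.13 m/s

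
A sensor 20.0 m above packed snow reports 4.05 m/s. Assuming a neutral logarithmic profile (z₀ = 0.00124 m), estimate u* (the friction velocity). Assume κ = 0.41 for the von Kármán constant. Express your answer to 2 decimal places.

u* ≈ 0.17 m/s

Log law: V(z) = (u*/κ) · ln(z/z₀) ⇒ u* = κ · V / ln(z/z₀)
u* = 0.41 × 4.05 / ln(20.0/0.00124) = 0.41 × 4.05 / 9.6884
   = 1.6605 / 9.6884 = 0.1714 m/s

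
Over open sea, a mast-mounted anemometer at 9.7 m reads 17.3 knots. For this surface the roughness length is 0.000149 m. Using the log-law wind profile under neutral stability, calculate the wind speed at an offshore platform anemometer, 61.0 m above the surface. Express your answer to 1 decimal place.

Log law: V(z) ∝ ln(z/z₀), so V₂/V₁ = ln(z₂/z₀) / ln(z₁/z₀).
ln(61.0/0.000149) = 12.9224, ln(9.7/0.000149) = 11.0837
V₂ = 17.3 × 12.9224/11.0837 = 17.3 × 1.1659 = 20.1700 knots

20.2 knots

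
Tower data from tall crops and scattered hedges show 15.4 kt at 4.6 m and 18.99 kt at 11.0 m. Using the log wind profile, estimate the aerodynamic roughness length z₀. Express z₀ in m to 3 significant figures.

z₀ ≈ 0.109 m

Log law: V(z) ∝ ln(z/z₀). With r = V₁/V₂ = 15.4/18.99 = 0.81095,
r · ln(z₂/z₀) = ln(z₁/z₀) ⇒ ln z₀ = (ln z₁ − r·ln z₂)/(1 − r)
ln z₀ = (1.52606 − 0.81095×2.39790) / 0.18905 = -2.2139
z₀ = exp(-2.2139) = 0.1093 m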